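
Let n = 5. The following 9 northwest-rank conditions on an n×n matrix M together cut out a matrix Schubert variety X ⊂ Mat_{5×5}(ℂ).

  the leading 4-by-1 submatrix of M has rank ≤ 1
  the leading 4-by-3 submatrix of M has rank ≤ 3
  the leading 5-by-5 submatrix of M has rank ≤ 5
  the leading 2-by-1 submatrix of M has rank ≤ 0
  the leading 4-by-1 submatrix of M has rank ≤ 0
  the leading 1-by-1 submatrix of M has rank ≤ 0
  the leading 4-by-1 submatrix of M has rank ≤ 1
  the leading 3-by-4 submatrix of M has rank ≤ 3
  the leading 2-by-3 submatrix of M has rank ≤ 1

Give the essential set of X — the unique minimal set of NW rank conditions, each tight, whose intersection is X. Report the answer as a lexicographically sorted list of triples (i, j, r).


Rank table r_w(5×5) implied by the 9 constraints:

  R[1]: 0, 1, 1, 1, 1
  R[2]: 0, 1, 1, 2, 2
  R[3]: 0, 1, 2, 3, 3
  R[4]: 0, 1, 2, 3, 4
  R[5]: 1, 2, 3, 4, 5

the unique w with this rank table is (2, 4, 3, 5, 1).

|D(w)|=5, |Ess(w)|=2:

[(2, 3, 1), (4, 1, 0)]


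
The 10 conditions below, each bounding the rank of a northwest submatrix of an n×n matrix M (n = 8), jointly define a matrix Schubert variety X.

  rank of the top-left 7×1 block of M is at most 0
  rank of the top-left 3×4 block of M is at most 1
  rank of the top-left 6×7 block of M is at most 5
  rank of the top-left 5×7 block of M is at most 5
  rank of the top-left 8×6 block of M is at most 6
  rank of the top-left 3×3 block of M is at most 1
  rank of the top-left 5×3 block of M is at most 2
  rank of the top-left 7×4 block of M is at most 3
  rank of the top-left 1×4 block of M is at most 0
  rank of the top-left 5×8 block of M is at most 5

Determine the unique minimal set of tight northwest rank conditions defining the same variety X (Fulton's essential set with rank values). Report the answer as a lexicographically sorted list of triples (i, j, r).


Rank table r_w(8×8) implied by the 10 constraints:

  R[1]: 0 0 0 0 1 1 1 1
  R[2]: 0 1 1 1 2 2 2 2
  R[3]: 0 1 1 1 2 3 3 3
  R[4]: 0 1 2 2 3 4 4 4
  R[5]: 0 1 2 3 4 5 5 5
  R[6]: 0 1 2 3 4 5 5 6
  R[7]: 0 1 2 3 4 5 6 7
  R[8]: 1 2 3 4 5 6 7 8

second differences of R give the permutation w = (5, 2, 6, 3, 4, 8, 7, 1).

Rothe diagram D(w) (13 cells), 4 SE-corners (essential conditions):

[(1, 4, 0), (3, 4, 1), (6, 7, 5), (7, 1, 0)]


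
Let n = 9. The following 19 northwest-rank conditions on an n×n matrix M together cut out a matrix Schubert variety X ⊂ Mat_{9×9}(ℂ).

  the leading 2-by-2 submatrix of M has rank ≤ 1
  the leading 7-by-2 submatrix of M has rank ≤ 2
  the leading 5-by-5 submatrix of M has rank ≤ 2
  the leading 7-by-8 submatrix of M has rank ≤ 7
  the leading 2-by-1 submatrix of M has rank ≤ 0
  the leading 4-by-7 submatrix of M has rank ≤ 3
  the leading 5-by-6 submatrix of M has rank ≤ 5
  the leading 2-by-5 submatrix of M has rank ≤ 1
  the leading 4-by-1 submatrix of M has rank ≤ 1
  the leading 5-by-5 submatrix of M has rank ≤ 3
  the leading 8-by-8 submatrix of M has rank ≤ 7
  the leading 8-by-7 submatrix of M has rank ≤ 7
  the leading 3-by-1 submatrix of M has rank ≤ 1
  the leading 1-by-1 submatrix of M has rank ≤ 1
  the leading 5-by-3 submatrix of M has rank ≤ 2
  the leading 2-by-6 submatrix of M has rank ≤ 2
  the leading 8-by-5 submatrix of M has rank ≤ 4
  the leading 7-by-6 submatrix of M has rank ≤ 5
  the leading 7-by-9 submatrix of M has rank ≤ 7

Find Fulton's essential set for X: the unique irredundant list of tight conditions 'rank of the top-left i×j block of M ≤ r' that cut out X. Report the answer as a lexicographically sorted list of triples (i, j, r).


Recovering R(i,j) via the rank-extension bound from the 19 conditions:

  0 1 1 1 1 1 1 1 1
  0 1 1 1 1 2 2 2 2
  1 2 2 2 2 3 3 3 3
  1 2 2 2 2 3 3 4 4
  1 2 2 2 2 3 4 5 5
  1 2 3 3 3 4 5 6 6
  1 2 3 4 4 5 6 7 7
  1 2 3 4 4 5 6 7 8
  1 2 3 4 5 6 7 8 9

giving w = (2, 6, 1, 8, 7, 3, 4, 9, 5) via Δ²R.

|D(w)|=13, |Ess(w)|=5:

[(2, 1, 0), (2, 5, 1), (4, 7, 3), (5, 5, 2), (8, 5, 4)]


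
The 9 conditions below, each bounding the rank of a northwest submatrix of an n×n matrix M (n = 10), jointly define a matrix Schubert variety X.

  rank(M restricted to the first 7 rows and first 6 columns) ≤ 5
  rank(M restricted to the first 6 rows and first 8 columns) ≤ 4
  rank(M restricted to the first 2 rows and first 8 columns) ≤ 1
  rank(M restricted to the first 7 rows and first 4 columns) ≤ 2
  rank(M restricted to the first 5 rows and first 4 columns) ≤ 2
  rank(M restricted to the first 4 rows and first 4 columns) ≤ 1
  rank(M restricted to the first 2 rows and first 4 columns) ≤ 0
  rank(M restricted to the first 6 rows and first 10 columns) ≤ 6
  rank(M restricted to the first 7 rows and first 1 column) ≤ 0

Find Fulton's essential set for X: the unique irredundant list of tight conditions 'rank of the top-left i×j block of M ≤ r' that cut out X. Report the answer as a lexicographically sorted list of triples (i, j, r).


Reconstructing r_w from the 9 given conditions:

  0  0  0  0  1  1  1  1  1  1
  0  0  0  0  1  1  1  1  2  2
  0  1  1  1  2  2  2  2  3  3
  0  1  1  1  2  3  3  3  4  4
  0  1  2  2  3  4  4  4  5  5
  0  1  2  2  3  4  4  4  5  6
  0  1  2  2  3  4  5  5  6  7
  1  2  3  3  4  5  6  6  7  8
  1  2  3  4  5  6  7  7  8  9
  1  2  3  4  5  6  7  8  9  10

the unique w with this rank table is (5, 9, 2, 6, 3, 10, 7, 1, 4, 8).

Fulton essential set (6 of the 22 Rothe cells):

[(2, 4, 0), (2, 8, 1), (4, 4, 1), (6, 8, 4), (7, 1, 0), (7, 4, 2)]


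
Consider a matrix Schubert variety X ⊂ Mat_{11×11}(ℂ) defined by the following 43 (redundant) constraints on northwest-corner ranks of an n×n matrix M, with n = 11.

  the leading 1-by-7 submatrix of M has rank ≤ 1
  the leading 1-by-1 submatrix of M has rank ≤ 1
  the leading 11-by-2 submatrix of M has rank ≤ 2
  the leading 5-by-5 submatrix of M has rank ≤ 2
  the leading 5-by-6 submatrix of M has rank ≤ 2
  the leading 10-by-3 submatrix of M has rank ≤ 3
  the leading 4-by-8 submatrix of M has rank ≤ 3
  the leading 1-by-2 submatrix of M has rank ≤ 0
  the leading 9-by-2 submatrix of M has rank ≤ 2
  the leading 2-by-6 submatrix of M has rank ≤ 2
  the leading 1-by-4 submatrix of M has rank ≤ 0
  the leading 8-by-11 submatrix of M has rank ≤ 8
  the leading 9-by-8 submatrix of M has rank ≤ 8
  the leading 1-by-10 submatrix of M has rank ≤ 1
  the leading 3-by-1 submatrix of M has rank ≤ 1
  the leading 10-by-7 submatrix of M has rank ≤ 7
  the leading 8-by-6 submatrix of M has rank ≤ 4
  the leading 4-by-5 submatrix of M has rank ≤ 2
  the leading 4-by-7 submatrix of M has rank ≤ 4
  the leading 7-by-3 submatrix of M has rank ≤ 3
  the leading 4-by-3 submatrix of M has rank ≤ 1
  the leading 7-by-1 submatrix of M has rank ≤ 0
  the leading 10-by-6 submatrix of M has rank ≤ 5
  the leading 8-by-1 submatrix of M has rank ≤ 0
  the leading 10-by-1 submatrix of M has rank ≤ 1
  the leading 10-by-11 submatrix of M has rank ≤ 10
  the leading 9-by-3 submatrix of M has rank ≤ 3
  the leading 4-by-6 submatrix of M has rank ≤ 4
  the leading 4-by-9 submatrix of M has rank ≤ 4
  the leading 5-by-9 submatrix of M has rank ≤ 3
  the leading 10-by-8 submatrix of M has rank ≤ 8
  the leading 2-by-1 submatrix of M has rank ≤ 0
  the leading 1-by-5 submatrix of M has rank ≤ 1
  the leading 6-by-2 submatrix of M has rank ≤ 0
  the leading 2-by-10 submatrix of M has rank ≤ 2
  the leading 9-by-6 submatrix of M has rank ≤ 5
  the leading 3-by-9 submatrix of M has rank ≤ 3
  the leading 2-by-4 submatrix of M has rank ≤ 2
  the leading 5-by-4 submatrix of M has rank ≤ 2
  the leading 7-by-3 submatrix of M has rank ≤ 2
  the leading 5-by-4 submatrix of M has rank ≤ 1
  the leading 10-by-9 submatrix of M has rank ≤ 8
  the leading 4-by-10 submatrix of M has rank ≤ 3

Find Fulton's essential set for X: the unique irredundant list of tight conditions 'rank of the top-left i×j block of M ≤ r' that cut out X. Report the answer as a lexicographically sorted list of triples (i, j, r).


Recovering R(i,j) via the rank-extension bound from the 43 conditions:

  i=1: 0 0 0 0 1 1 1 1 1 1 1
  i=2: 0 0 1 1 2 2 2 2 2 2 2
  i=3: 0 0 1 1 2 2 3 3 3 3 3
  i=4: 0 0 1 1 2 2 3 3 3 3 4
  i=5: 0 0 1 1 2 2 3 3 3 4 5
  i=6: 0 0 1 2 3 3 4 4 4 5 6
  i=7: 0 1 2 3 4 4 5 5 5 6 7
  i=8: 0 1 2 3 4 4 5 6 6 7 8
  i=9: 1 2 3 4 5 5 6 7 7 8 9
  i=10: 1 2 3 4 5 5 6 7 8 9 10
  i=11: 1 2 3 4 5 6 7 8 9 10 11

so w = (5, 3, 7, 11, 10, 4, 2, 8, 1, 9, 6).

9 SE-corners of the 29-cell Rothe diagram give Ess(w):

[(1, 4, 0), (4, 10, 3), (5, 4, 1), (5, 6, 2), (5, 9, 3), (6, 2, 0), (8, 1, 0), (8, 6, 4), (10, 6, 5)]


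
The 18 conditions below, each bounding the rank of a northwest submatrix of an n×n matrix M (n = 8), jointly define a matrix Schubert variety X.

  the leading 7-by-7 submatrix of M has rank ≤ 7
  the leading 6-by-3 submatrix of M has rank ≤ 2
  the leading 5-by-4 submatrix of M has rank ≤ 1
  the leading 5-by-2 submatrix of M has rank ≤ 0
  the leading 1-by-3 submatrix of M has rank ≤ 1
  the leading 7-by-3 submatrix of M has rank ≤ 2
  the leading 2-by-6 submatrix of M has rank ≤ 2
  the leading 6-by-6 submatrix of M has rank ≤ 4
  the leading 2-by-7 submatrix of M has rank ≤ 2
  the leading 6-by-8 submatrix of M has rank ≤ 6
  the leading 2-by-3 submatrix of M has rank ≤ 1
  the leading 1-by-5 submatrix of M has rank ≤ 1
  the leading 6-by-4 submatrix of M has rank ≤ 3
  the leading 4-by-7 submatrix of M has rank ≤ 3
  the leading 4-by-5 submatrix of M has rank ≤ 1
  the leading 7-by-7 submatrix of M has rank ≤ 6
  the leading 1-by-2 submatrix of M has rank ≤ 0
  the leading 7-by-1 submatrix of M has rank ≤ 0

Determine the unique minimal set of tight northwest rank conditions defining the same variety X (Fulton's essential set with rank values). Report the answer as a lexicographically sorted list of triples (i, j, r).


Recovering R(i,j) via the rank-extension bound from the 18 conditions:

  R[1]: 0  0  1  1  1  1  1  1
  R[2]: 0  0  1  1  1  2  2  2
  R[3]: 0  0  1  1  1  2  3  3
  R[4]: 0  0  1  1  1  2  3  4
  R[5]: 0  0  1  1  2  3  4  5
  R[6]: 0  1  2  2  3  4  5  6
  R[7]: 0  1  2  3  4  5  6  7
  R[8]: 1  2  3  4  5  6  7  8

giving w = (3, 6, 7, 8, 5, 2, 4, 1) via Δ²R.

ℓ(w)=19; the 4 essential cells (i,j,r):

[(4, 5, 1), (5, 2, 0), (5, 4, 1), (7, 1, 0)]


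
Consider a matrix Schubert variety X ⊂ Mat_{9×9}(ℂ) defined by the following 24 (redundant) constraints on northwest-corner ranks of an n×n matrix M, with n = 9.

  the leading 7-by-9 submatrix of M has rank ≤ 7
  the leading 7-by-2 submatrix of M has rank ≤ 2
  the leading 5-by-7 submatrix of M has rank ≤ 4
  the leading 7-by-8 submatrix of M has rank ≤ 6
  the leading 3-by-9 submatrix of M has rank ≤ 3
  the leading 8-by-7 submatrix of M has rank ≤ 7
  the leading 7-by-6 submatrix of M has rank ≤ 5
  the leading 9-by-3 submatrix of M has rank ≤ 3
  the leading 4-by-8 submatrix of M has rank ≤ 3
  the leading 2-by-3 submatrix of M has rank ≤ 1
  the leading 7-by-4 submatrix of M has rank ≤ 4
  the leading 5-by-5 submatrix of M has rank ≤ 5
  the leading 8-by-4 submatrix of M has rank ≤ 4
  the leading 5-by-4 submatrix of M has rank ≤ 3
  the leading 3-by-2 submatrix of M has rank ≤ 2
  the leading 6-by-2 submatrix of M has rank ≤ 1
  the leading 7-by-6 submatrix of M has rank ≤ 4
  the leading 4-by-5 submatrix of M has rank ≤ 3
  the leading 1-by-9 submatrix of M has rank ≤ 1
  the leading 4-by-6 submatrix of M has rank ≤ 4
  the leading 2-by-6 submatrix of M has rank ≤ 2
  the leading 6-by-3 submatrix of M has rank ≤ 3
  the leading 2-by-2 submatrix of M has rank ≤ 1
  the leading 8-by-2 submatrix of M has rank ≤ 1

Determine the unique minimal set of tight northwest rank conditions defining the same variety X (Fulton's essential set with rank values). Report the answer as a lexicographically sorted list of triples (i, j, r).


Propagating the 24 rank bounds to every northwest block:

  1 | 1 | 1 | 1 | 1 | 1 | 1 | 1 | 1
  1 | 1 | 1 | 2 | 2 | 2 | 2 | 2 | 2
  1 | 1 | 2 | 3 | 3 | 3 | 3 | 3 | 3
  1 | 1 | 2 | 3 | 3 | 3 | 3 | 3 | 4
  1 | 1 | 2 | 3 | 4 | 4 | 4 | 4 | 5
  1 | 1 | 2 | 3 | 4 | 4 | 5 | 5 | 6
  1 | 1 | 2 | 3 | 4 | 4 | 5 | 6 | 7
  1 | 1 | 2 | 3 | 4 | 5 | 6 | 7 | 8
  1 | 2 | 3 | 4 | 5 | 6 | 7 | 8 | 9

giving w = (1, 4, 3, 9, 5, 7, 8, 6, 2) via Δ²R.

|D(w)|=14, |Ess(w)|=4:

[(2, 3, 1), (4, 8, 3), (7, 6, 4), (8, 2, 1)]


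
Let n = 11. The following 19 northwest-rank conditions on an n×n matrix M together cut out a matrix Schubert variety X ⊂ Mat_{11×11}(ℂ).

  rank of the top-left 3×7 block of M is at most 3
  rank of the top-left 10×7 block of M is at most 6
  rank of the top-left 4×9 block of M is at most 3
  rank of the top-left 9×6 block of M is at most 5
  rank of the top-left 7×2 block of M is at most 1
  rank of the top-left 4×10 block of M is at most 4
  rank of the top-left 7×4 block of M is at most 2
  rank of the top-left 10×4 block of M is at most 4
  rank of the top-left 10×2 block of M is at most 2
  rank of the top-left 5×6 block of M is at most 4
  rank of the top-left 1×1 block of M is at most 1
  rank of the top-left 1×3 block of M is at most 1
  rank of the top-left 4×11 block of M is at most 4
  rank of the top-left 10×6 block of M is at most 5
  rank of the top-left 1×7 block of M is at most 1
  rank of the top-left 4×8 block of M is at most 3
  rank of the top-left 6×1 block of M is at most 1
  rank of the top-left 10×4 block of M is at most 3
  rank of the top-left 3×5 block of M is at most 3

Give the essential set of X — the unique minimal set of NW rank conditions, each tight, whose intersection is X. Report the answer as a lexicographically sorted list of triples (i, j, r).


The tightest implied rank at each (i,j), from the 19 conditions:

  R[1]: 1 1 1 1 1 1 1 1 1 1 1
  R[2]: 1 1 2 2 2 2 2 2 2 2 2
  R[3]: 1 1 2 2 3 3 3 3 3 3 3
  R[4]: 1 1 2 2 3 3 3 3 3 4 4
  R[5]: 1 1 2 2 3 4 4 4 4 5 5
  R[6]: 1 1 2 2 3 4 5 5 5 6 6
  R[7]: 1 1 2 2 3 4 5 6 6 7 7
  R[8]: 1 2 3 3 4 5 6 7 7 8 8
  R[9]: 1 2 3 3 4 5 6 7 8 9 9
  R[10]: 1 2 3 3 4 5 6 7 8 9 10
  R[11]: 1 2 3 4 5 6 7 8 9 10 11

the unique w with this rank table is (1, 3, 5, 10, 6, 7, 8, 2, 9, 11, 4).

Fulton essential set (4 of the 17 Rothe cells):

[(4, 9, 3), (7, 2, 1), (7, 4, 2), (10, 4, 3)]


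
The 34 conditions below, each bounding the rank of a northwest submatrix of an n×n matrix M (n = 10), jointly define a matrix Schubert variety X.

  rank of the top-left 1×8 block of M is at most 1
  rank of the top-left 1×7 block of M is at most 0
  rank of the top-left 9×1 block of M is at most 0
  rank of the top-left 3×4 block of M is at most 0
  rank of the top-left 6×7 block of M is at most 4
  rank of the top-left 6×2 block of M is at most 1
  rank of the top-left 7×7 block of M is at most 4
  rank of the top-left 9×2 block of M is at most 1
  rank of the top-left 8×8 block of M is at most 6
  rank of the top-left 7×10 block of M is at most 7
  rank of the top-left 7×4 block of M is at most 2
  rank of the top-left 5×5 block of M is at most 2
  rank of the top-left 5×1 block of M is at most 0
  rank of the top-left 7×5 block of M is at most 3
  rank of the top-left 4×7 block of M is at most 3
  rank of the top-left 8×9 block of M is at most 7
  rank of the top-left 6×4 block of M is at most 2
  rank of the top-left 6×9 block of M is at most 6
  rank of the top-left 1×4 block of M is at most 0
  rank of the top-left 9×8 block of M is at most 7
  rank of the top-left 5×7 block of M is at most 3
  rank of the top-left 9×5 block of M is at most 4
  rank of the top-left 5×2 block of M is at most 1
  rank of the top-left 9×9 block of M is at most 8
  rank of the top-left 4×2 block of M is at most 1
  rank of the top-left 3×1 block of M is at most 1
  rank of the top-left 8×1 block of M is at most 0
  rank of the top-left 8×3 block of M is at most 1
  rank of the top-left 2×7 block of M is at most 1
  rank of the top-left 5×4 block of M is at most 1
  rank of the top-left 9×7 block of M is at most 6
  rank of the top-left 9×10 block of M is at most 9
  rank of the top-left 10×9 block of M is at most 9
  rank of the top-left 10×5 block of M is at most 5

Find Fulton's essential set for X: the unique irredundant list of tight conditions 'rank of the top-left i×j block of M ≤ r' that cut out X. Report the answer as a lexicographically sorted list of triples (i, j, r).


The tightest implied rank at each (i,j), from the 34 conditions:

  i=1: 0, 0, 0, 0, 0, 0, 0, 1, 1, 1
  i=2: 0, 0, 0, 0, 1, 1, 1, 2, 2, 2
  i=3: 0, 0, 0, 0, 1, 2, 2, 3, 3, 3
  i=4: 0, 1, 1, 1, 2, 3, 3, 4, 4, 4
  i=5: 0, 1, 1, 1, 2, 3, 3, 4, 5, 5
  i=6: 0, 1, 1, 2, 3, 4, 4, 5, 6, 6
  i=7: 0, 1, 1, 2, 3, 4, 4, 5, 6, 7
  i=8: 0, 1, 1, 2, 3, 4, 5, 6, 7, 8
  i=9: 0, 1, 2, 3, 4, 5, 6, 7, 8, 9
  i=10: 1, 2, 3, 4, 5, 6, 7, 8, 9, 10

reading off 1-entries of Δ²R: w = (8, 5, 6, 2, 9, 4, 10, 7, 3, 1).

7 SE-corners of the 28-cell Rothe diagram give Ess(w):

[(1, 7, 0), (3, 4, 0), (5, 4, 1), (5, 7, 3), (7, 7, 4), (8, 3, 1), (9, 1, 0)]


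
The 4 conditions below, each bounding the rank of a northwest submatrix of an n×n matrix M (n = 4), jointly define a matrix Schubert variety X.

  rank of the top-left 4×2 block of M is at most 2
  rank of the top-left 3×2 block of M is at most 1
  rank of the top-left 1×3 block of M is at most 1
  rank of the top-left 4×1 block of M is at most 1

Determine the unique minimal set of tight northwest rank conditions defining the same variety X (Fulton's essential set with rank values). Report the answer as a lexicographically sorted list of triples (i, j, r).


Computing R[i][j] = min implied NW-rank bound (n=4, 4 conditions):

  row 1: 1, 1, 1, 1
  row 2: 1, 1, 2, 2
  row 3: 1, 1, 2, 3
  row 4: 1, 2, 3, 4

so w = (1, 3, 4, 2).

1 SE-corner of the 2-cell Rothe diagram gives Ess(w):

[(3, 2, 1)]


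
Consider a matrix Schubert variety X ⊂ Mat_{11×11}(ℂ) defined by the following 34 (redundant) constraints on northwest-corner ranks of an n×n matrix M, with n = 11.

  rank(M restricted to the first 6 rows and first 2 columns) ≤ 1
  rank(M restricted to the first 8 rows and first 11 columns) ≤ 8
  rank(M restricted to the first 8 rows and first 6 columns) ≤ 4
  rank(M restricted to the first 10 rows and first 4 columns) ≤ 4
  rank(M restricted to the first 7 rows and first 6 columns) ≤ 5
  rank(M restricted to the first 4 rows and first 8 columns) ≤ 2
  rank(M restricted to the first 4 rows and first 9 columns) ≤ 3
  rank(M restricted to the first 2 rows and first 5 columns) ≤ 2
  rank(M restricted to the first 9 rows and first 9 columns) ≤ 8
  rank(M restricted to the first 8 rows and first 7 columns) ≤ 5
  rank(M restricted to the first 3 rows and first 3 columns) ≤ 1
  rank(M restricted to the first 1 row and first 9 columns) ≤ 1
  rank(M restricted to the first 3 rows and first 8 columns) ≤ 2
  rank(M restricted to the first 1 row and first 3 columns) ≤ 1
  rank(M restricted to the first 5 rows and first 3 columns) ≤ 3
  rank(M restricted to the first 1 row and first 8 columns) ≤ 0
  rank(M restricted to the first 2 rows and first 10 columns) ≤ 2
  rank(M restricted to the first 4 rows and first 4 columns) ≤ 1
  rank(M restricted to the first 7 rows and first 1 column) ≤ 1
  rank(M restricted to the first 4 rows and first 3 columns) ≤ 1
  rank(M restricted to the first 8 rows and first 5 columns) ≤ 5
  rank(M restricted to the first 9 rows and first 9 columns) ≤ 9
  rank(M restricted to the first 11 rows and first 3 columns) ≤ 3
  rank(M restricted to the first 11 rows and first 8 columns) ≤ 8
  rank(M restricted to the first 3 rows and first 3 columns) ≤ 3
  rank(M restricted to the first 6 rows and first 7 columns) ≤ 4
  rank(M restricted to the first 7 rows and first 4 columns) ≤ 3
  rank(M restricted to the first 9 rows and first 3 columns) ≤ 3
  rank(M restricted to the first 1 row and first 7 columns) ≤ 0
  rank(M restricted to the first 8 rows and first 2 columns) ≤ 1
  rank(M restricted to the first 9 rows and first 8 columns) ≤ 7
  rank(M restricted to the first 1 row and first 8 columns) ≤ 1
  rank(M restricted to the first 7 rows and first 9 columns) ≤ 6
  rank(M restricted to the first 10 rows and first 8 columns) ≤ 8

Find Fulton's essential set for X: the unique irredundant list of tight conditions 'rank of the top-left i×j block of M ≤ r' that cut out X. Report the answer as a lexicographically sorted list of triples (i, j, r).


Recovering R(i,j) via the rank-extension bound from the 34 conditions:

  i=1: 0  0  0  0  0  0  0  0  1  1  1
  i=2: 1  1  1  1  1  1  1  1  2  2  2
  i=3: 1  1  1  1  2  2  2  2  3  3  3
  i=4: 1  1  1  1  2  2  2  2  3  4  4
  i=5: 1  1  2  2  3  3  3  3  4  5  5
  i=6: 1  1  2  3  4  4  4  4  5  6  6
  i=7: 1  1  2  3  4  4  5  5  6  7  7
  i=8: 1  1  2  3  4  4  5  6  7  8  8
  i=9: 1  2  3  4  5  5  6  7  8  9  9
  i=10: 1  2  3  4  5  6  7  8  9  10  10
  i=11: 1  2  3  4  5  6  7  8  9  10  11

second differences of R give the permutation w = (9, 1, 5, 10, 3, 4, 7, 8, 2, 6, 11).

Rothe diagram D(w) (23 cells), 5 SE-corners (essential conditions):

[(1, 8, 0), (4, 4, 1), (4, 8, 2), (8, 2, 1), (8, 6, 4)]


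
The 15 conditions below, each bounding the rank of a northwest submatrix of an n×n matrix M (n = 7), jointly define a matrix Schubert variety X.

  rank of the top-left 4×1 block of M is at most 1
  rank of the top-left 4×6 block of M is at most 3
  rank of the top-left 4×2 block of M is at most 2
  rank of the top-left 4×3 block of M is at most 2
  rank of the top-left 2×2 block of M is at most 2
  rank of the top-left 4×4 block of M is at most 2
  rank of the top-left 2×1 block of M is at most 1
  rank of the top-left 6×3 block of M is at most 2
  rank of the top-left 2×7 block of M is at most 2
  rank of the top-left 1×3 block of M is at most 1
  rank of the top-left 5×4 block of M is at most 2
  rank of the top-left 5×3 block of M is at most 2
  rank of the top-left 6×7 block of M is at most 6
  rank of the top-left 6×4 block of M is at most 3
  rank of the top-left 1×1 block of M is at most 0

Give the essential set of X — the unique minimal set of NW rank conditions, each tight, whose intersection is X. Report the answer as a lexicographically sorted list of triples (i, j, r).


Reconstructing r_w from the 15 given conditions:

  row 1: 0 1 1 1 1 1 1
  row 2: 1 2 2 2 2 2 2
  row 3: 1 2 2 2 3 3 3
  row 4: 1 2 2 2 3 3 4
  row 5: 1 2 2 2 3 4 5
  row 6: 1 2 2 3 4 5 6
  row 7: 1 2 3 4 5 6 7

the unique w with this rank table is (2, 1, 5, 7, 6, 4, 3).

Rothe diagram D(w) (9 cells), 4 SE-corners (essential conditions):

[(1, 1, 0), (4, 6, 3), (5, 4, 2), (6, 3, 2)]


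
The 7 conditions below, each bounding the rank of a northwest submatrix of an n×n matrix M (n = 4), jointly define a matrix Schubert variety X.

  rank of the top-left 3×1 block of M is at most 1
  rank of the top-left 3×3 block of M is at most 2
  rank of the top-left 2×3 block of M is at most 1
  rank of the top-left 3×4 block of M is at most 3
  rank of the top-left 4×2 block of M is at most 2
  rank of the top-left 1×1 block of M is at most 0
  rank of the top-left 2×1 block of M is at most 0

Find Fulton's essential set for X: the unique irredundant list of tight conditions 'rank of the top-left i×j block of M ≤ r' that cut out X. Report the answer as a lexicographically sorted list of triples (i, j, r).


Recovering R(i,j) via the rank-extension bound from the 7 conditions:

  R[1]: 0 | 1 | 1 | 1
  R[2]: 0 | 1 | 1 | 2
  R[3]: 1 | 2 | 2 | 3
  R[4]: 1 | 2 | 3 | 4

hence w(1..4) = (2, 4, 1, 3).

Fulton essential set (2 of the 3 Rothe cells):

[(2, 1, 0), (2, 3, 1)]


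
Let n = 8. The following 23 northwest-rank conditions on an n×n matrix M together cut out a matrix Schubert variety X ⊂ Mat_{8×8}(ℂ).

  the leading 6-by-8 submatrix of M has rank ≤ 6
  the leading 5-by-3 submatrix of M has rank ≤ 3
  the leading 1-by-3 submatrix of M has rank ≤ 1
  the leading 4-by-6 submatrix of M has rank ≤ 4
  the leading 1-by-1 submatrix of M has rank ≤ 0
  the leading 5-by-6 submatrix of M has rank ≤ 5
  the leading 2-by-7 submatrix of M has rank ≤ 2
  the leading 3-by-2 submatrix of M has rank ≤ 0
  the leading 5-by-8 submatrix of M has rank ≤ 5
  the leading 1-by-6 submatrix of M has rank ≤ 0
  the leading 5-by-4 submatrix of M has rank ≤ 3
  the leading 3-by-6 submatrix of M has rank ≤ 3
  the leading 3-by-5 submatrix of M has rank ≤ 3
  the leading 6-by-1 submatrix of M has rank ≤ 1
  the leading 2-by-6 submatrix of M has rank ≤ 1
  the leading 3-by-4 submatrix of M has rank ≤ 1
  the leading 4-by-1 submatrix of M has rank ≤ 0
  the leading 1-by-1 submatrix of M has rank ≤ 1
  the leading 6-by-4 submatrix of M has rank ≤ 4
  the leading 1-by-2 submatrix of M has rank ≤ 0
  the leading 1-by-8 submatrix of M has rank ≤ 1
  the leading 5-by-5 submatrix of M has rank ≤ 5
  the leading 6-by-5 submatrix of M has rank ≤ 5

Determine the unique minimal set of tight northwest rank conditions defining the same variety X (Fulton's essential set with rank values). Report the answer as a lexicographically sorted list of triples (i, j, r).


The tightest implied rank at each (i,j), from the 23 conditions:

  row 1: 0 0 0 0 0 0 1 1
  row 2: 0 0 1 1 1 1 2 2
  row 3: 0 0 1 1 2 2 3 3
  row 4: 0 1 2 2 3 3 4 4
  row 5: 1 2 3 3 4 4 5 5
  row 6: 1 2 3 4 5 5 6 6
  row 7: 1 2 3 4 5 6 7 7
  row 8: 1 2 3 4 5 6 7 8

hence w(1..8) = (7, 3, 5, 2, 1, 4, 6, 8).

|D(w)|=12, |Ess(w)|=4:

[(1, 6, 0), (3, 2, 0), (3, 4, 1), (4, 1, 0)]


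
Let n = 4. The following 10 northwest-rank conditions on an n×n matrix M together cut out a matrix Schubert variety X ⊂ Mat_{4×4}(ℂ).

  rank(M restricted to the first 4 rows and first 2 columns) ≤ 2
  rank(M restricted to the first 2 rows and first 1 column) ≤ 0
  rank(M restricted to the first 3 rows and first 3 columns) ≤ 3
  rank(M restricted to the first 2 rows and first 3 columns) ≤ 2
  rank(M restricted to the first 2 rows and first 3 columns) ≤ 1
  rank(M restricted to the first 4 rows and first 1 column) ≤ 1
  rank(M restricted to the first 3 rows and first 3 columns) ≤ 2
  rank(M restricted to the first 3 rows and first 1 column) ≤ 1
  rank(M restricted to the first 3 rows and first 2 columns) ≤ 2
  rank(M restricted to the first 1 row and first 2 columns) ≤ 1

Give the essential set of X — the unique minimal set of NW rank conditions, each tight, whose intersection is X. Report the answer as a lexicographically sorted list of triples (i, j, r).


Computing R[i][j] = min implied NW-rank bound (n=4, 10 conditions):

  0 | 1 | 1 | 1
  0 | 1 | 1 | 2
  1 | 2 | 2 | 3
  1 | 2 | 3 | 4

hence w(1..4) = (2, 4, 1, 3).

2 SE-corners of the 3-cell Rothe diagram give Ess(w):

[(2, 1, 0), (2, 3, 1)]


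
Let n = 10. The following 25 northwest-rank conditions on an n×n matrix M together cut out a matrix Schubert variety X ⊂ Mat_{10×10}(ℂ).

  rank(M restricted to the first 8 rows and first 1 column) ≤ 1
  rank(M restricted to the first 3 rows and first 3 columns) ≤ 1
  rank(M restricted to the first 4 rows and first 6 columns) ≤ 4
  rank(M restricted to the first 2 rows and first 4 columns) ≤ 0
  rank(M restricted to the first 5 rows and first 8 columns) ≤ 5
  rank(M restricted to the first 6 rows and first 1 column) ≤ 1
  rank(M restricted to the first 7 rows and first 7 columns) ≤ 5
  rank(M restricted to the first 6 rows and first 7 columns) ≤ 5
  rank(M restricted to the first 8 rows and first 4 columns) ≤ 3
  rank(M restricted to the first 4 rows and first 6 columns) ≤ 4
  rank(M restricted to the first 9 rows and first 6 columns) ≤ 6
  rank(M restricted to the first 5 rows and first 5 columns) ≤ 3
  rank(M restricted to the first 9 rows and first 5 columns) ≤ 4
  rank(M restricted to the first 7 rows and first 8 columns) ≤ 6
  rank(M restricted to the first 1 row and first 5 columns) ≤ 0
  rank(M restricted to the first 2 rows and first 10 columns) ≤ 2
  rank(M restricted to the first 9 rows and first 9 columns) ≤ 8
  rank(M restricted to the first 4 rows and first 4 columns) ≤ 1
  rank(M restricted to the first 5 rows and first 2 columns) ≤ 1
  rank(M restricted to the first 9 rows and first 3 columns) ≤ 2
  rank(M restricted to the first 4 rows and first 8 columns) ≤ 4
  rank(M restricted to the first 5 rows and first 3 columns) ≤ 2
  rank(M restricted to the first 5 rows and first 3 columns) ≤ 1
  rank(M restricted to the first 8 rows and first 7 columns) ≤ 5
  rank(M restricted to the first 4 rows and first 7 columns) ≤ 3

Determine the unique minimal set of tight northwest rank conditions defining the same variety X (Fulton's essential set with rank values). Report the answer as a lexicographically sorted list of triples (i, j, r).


Rank table r_w(10×10) implied by the 25 constraints:

  R[1]: 0 0 0 0 0 1 1 1 1 1
  R[2]: 0 0 0 0 1 2 2 2 2 2
  R[3]: 1 1 1 1 2 3 3 3 3 3
  R[4]: 1 1 1 1 2 3 3 4 4 4
  R[5]: 1 1 1 2 3 4 4 5 5 5
  R[6]: 1 2 2 3 4 5 5 6 6 6
  R[7]: 1 2 2 3 4 5 5 6 7 7
  R[8]: 1 2 2 3 4 5 5 6 7 8
  R[9]: 1 2 2 3 4 5 6 7 8 9
  R[10]: 1 2 3 4 5 6 7 8 9 10

the unique w with this rank table is (6, 5, 1, 8, 4, 2, 9, 10, 7, 3).

ℓ(w)=20; the 7 essential cells (i,j,r):

[(1, 5, 0), (2, 4, 0), (4, 4, 1), (4, 7, 3), (5, 3, 1), (8, 7, 5), (9, 3, 2)]


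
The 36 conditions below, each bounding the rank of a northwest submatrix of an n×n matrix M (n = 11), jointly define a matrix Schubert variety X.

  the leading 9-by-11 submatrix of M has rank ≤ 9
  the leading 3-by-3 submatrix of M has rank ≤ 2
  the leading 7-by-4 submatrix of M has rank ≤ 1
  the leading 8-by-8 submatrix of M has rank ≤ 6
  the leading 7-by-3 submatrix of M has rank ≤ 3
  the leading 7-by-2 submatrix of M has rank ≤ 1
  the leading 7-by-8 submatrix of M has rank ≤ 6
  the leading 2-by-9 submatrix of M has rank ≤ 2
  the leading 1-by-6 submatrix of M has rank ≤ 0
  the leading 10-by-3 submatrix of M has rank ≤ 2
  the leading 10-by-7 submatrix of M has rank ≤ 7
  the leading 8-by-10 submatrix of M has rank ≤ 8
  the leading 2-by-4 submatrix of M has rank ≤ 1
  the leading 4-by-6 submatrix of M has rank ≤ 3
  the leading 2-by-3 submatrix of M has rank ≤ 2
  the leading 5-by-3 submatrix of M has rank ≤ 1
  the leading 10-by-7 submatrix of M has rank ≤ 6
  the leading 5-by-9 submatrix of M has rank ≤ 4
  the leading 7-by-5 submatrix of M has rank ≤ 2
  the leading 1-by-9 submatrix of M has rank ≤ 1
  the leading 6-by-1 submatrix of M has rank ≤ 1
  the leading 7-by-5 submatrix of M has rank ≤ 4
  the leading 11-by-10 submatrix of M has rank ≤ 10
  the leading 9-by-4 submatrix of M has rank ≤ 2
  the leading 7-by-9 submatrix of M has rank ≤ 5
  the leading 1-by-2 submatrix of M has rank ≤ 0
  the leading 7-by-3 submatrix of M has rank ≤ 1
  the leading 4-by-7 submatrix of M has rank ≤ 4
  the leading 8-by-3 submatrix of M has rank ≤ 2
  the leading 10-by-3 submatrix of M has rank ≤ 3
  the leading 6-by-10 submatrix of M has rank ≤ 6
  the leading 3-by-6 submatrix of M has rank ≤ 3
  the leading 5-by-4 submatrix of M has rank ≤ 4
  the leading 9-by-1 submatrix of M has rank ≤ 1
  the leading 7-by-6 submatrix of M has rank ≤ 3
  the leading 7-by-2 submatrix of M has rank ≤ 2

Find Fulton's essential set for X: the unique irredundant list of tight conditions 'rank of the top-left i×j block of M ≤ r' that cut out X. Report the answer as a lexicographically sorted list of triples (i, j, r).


Reconstructing r_w from the 36 given conditions:

  i=1: 0, 0, 0, 0, 0, 0, 1, 1, 1, 1, 1
  i=2: 1, 1, 1, 1, 1, 1, 2, 2, 2, 2, 2
  i=3: 1, 1, 1, 1, 2, 2, 3, 3, 3, 3, 3
  i=4: 1, 1, 1, 1, 2, 3, 4, 4, 4, 4, 4
  i=5: 1, 1, 1, 1, 2, 3, 4, 4, 4, 5, 5
  i=6: 1, 1, 1, 1, 2, 3, 4, 5, 5, 6, 6
  i=7: 1, 1, 1, 1, 2, 3, 4, 5, 5, 6, 7
  i=8: 1, 2, 2, 2, 3, 4, 5, 6, 6, 7, 8
  i=9: 1, 2, 2, 2, 3, 4, 5, 6, 7, 8, 9
  i=10: 1, 2, 2, 3, 4, 5, 6, 7, 8, 9, 10
  i=11: 1, 2, 3, 4, 5, 6, 7, 8, 9, 10, 11

reading off 1-entries of Δ²R: w = (7, 1, 5, 6, 10, 8, 11, 2, 9, 4, 3).

|D(w)|=27, |Ess(w)|=6:

[(1, 6, 0), (5, 9, 4), (7, 4, 1), (7, 9, 5), (9, 4, 2), (10, 3, 2)]


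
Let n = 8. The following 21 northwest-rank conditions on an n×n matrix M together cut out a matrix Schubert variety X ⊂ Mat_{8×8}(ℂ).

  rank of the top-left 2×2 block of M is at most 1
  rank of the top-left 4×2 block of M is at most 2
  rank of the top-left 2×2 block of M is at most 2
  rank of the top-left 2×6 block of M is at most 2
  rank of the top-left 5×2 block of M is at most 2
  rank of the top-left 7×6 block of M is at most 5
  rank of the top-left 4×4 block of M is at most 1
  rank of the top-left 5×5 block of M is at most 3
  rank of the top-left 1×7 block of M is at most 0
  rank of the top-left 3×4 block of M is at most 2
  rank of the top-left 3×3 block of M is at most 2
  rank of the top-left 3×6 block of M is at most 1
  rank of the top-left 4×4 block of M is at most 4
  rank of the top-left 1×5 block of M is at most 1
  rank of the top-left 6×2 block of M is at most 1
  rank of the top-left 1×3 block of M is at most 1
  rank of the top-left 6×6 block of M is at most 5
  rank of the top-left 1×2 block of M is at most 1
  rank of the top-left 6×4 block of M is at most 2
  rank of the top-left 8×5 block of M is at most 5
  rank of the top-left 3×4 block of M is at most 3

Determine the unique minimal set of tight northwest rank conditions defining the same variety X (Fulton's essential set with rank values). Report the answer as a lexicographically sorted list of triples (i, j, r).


The tightest implied rank at each (i,j), from the 21 conditions:

  row 1: 0 | 0 | 0 | 0 | 0 | 0 | 0 | 1
  row 2: 1 | 1 | 1 | 1 | 1 | 1 | 1 | 2
  row 3: 1 | 1 | 1 | 1 | 1 | 1 | 2 | 3
  row 4: 1 | 1 | 1 | 1 | 2 | 2 | 3 | 4
  row 5: 1 | 1 | 2 | 2 | 3 | 3 | 4 | 5
  row 6: 1 | 1 | 2 | 2 | 3 | 4 | 5 | 6
  row 7: 1 | 2 | 3 | 3 | 4 | 5 | 6 | 7
  row 8: 1 | 2 | 3 | 4 | 5 | 6 | 7 | 8

the unique w with this rank table is (8, 1, 7, 5, 3, 6, 2, 4).

Rothe diagram D(w) (18 cells), 5 SE-corners (essential conditions):

[(1, 7, 0), (3, 6, 1), (4, 4, 1), (6, 2, 1), (6, 4, 2)]


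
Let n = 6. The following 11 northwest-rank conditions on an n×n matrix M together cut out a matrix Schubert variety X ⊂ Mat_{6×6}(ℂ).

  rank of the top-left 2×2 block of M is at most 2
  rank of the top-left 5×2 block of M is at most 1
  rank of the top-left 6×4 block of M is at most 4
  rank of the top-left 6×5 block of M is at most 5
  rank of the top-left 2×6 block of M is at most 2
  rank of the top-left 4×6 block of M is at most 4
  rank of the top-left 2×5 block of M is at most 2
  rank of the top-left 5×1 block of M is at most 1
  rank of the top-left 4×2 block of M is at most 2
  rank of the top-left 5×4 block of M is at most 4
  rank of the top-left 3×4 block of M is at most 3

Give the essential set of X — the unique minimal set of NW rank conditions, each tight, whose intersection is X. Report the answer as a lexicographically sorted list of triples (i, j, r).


Rank table r_w(6×6) implied by the 11 constraints:

  row 1: 1 | 1 | 1 | 1 | 1 | 1
  row 2: 1 | 1 | 2 | 2 | 2 | 2
  row 3: 1 | 1 | 2 | 3 | 3 | 3
  row 4: 1 | 1 | 2 | 3 | 4 | 4
  row 5: 1 | 1 | 2 | 3 | 4 | 5
  row 6: 1 | 2 | 3 | 4 | 5 | 6

second differences of R give the permutation w = (1, 3, 4, 5, 6, 2).

1 SE-corner of the 4-cell Rothe diagram gives Ess(w):

[(5, 2, 1)]


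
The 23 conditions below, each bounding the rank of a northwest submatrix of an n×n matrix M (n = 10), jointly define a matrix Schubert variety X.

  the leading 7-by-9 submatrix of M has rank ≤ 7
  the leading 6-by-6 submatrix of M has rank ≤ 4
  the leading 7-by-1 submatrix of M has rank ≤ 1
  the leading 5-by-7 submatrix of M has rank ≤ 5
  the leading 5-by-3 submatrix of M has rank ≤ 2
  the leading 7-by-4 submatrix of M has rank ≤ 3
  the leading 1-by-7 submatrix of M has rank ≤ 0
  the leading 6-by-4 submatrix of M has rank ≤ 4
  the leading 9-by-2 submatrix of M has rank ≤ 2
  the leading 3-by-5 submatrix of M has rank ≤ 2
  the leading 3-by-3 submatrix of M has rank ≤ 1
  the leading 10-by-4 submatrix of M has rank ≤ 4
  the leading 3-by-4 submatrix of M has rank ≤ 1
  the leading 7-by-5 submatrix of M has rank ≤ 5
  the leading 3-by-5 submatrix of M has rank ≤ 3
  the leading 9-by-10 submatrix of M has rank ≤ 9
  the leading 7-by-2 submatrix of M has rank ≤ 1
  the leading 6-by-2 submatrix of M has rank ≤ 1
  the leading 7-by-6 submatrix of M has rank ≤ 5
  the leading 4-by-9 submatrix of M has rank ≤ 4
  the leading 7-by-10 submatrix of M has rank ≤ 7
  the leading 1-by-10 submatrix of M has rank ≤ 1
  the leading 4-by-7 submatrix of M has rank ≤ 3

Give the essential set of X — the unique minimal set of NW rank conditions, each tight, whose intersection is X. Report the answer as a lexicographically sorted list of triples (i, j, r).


Rank table r_w(10×10) implied by the 23 constraints:

  row 1: 0 | 0 | 0 | 0 | 0 | 0 | 0 | 1 | 1 | 1
  row 2: 1 | 1 | 1 | 1 | 1 | 1 | 1 | 2 | 2 | 2
  row 3: 1 | 1 | 1 | 1 | 2 | 2 | 2 | 3 | 3 | 3
  row 4: 1 | 1 | 2 | 2 | 3 | 3 | 3 | 4 | 4 | 4
  row 5: 1 | 1 | 2 | 3 | 4 | 4 | 4 | 5 | 5 | 5
  row 6: 1 | 1 | 2 | 3 | 4 | 4 | 5 | 6 | 6 | 6
  row 7: 1 | 1 | 2 | 3 | 4 | 5 | 6 | 7 | 7 | 7
  row 8: 1 | 2 | 3 | 4 | 5 | 6 | 7 | 8 | 8 | 8
  row 9: 1 | 2 | 3 | 4 | 5 | 6 | 7 | 8 | 9 | 9
  row 10: 1 | 2 | 3 | 4 | 5 | 6 | 7 | 8 | 9 | 10

the unique w with this rank table is (8, 1, 5, 3, 4, 7, 6, 2, 9, 10).

Fulton essential set (4 of the 15 Rothe cells):

[(1, 7, 0), (3, 4, 1), (6, 6, 4), (7, 2, 1)]


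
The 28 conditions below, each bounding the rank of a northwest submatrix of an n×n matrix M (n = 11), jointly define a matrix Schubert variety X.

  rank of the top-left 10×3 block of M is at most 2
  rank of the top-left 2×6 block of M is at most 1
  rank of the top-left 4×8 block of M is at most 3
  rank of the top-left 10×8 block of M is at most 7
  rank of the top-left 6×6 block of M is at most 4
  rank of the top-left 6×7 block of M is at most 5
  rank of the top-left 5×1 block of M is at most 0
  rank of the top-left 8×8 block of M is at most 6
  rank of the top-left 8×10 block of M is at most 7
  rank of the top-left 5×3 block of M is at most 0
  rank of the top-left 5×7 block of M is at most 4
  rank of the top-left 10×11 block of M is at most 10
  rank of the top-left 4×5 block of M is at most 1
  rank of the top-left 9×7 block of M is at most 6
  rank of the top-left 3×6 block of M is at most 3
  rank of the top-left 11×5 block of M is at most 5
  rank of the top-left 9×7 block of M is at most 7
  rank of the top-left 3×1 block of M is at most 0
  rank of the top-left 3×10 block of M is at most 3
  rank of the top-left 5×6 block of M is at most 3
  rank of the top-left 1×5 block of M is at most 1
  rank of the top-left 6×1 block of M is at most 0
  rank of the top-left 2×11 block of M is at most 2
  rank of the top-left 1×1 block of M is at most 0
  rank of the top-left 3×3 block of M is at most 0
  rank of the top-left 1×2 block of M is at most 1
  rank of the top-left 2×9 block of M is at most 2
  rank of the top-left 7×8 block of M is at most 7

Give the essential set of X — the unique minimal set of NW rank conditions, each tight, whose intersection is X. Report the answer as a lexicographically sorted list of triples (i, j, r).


Recovering R(i,j) via the rank-extension bound from the 28 conditions:

  row 1: 0, 0, 0, 1, 1, 1, 1, 1, 1, 1, 1
  row 2: 0, 0, 0, 1, 1, 1, 2, 2, 2, 2, 2
  row 3: 0, 0, 0, 1, 1, 2, 3, 3, 3, 3, 3
  row 4: 0, 0, 0, 1, 1, 2, 3, 3, 4, 4, 4
  row 5: 0, 0, 0, 1, 2, 3, 4, 4, 5, 5, 5
  row 6: 0, 1, 1, 2, 3, 4, 5, 5, 6, 6, 6
  row 7: 1, 2, 2, 3, 4, 5, 6, 6, 7, 7, 7
  row 8: 1, 2, 2, 3, 4, 5, 6, 6, 7, 7, 8
  row 9: 1, 2, 2, 3, 4, 5, 6, 7, 8, 8, 9
  row 10: 1, 2, 2, 3, 4, 5, 6, 7, 8, 9, 10
  row 11: 1, 2, 3, 4, 5, 6, 7, 8, 9, 10, 11

giving w = (4, 7, 6, 9, 5, 2, 1, 11, 8, 10, 3) via Δ²R.

Rothe diagram D(w) (26 cells), 8 SE-corners (essential conditions):

[(2, 6, 1), (4, 5, 1), (4, 8, 3), (5, 3, 0), (6, 1, 0), (8, 8, 6), (8, 10, 7), (10, 3, 2)]
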